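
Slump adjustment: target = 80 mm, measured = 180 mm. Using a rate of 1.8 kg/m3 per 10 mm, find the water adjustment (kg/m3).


Difference = 80 - 180 = -100 mm
Water adjustment = -100 * 1.8 / 10 = -18.0 kg/m3

-18.0


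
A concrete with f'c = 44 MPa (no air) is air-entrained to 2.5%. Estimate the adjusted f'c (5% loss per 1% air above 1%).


Strength loss = (2.5 - 1) * 5 = 7.5%
f'c = 44 * (1 - 7.5/100)
= 40.7 MPa

40.7


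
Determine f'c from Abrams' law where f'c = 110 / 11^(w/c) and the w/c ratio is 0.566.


f'c = 110 / 11^0.566
= 110 / 3.885
= 28.31 MPa

28.31


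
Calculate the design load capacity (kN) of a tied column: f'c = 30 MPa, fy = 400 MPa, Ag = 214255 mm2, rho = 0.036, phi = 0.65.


Ast = rho * Ag = 0.036 * 214255 = 7713.18 mm2
phi*Pn = 0.65 * 0.80 * (0.85 * 30 * (214255 - 7713.18) + 400 * 7713.18) / 1000
= 4343.09 kN

4343.09


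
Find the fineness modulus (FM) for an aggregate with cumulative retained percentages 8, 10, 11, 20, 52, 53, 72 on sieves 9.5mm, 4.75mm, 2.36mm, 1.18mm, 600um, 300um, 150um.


FM = sum(cumulative % retained) / 100
= 226 / 100
= 2.26

2.26


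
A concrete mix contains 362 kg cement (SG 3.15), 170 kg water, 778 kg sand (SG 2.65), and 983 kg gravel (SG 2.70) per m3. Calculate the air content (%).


Vol cement = 362 / (3.15 * 1000) = 0.114921 m3
Vol water = 170 / 1000 = 0.17 m3
Vol sand = 778 / (2.65 * 1000) = 0.293585 m3
Vol gravel = 983 / (2.70 * 1000) = 0.364074 m3
Total solid + water volume = 0.94258 m3
Air = (1 - 0.94258) * 100 = 5.74%

5.74


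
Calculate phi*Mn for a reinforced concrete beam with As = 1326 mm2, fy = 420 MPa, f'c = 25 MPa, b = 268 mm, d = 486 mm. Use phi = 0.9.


a = As * fy / (0.85 * f'c * b)
= 1326 * 420 / (0.85 * 25 * 268)
= 97.791 mm
Mn = As * fy * (d - a/2) / 10^6
= 243.4322 kN-m
phi*Mn = 0.9 * 243.4322 = 219.09 kN-m

219.09


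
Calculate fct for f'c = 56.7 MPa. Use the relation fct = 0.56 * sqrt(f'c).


fct = 0.56 * sqrt(56.7)
= 0.56 * 7.53
= 4.217 MPa

4.217


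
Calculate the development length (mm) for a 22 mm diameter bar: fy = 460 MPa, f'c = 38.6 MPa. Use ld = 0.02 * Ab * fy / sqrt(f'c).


Ab = pi * 22^2 / 4 = 380.133 mm2
ld = 0.02 * 380.133 * 460 / sqrt(38.6)
= 562.9 mm

562.9


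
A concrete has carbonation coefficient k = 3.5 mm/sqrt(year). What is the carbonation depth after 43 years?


depth = k * sqrt(t)
= 3.5 * sqrt(43)
= 22.95 mm

22.95


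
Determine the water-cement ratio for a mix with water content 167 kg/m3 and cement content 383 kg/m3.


w/c = water / cement
w/c = 167 / 383 = 0.436

0.436


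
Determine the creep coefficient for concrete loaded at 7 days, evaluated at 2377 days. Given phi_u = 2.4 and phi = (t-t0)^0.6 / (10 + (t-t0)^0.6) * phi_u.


dt = 2377 - 7 = 2370
phi = 2370^0.6 / (10 + 2370^0.6) * 2.4
= 2.193

2.193


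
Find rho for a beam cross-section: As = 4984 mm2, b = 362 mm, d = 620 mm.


rho = As / (b * d)
= 4984 / (362 * 620)
= 0.0222

0.0222


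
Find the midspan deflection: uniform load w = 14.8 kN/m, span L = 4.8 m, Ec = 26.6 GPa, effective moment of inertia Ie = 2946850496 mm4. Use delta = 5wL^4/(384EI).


Convert: L = 4.8 m = 4800 mm, Ec = 26.6 GPa = 26600 MPa
delta = 5 * 14.8 * 4800^4 / (384 * 26600 * 2946850496)
= 1.31 mm

1.31


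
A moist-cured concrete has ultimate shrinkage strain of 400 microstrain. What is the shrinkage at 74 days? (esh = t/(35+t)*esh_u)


esh(74) = 74 / (35 + 74) * 400
= 74 / 109 * 400
= 271.6 microstrain

271.6


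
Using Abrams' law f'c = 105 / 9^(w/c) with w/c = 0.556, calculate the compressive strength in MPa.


f'c = 105 / 9^0.556
= 105 / 3.393
= 30.95 MPa

30.95


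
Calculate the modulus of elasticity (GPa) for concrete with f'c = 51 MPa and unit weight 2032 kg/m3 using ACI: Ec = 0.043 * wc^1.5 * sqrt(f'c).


Ec = 0.043 * 2032^1.5 * sqrt(51) / 1000
= 28.13 GPa

28.13


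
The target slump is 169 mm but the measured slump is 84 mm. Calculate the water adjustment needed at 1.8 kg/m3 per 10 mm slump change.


Difference = 169 - 84 = 85 mm
Water adjustment = 85 * 1.8 / 10 = 15.3 kg/m3

15.3


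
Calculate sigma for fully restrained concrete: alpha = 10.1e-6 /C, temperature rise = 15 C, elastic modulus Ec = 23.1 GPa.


sigma = alpha * dT * Ec
= 10.1e-6 * 15 * 23.1 * 1000
= 3.5 MPa

3.5


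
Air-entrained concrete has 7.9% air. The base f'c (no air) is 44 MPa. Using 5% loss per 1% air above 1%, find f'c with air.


Strength loss = (7.9 - 1) * 5 = 34.5%
f'c = 44 * (1 - 34.5/100)
= 28.82 MPa

28.82


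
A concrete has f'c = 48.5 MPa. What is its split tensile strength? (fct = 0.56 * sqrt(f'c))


fct = 0.56 * sqrt(48.5)
= 0.56 * 6.964
= 3.9 MPa

3.9


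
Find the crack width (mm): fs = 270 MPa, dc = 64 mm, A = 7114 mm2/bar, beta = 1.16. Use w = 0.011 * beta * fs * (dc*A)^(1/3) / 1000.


w = 0.011 * beta * fs * (dc * A)^(1/3) / 1000
= 0.011 * 1.16 * 270 * (64 * 7114)^(1/3) / 1000
= 0.265 mm

0.265


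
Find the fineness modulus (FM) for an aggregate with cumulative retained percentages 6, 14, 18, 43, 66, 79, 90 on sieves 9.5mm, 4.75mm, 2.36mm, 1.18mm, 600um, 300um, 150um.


FM = sum(cumulative % retained) / 100
= 316 / 100
= 3.16

3.16


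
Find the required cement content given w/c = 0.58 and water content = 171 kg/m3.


Cement = water / (w/c)
= 171 / 0.58
= 294.8 kg/m3

294.8


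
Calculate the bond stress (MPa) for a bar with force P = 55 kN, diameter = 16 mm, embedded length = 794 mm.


u = P / (pi * db * ld)
= 55 * 1000 / (pi * 16 * 794)
= 1.378 MPa

1.378


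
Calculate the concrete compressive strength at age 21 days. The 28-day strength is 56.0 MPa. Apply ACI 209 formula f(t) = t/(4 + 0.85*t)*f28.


f(21) = 21 / (4 + 0.85 * 21) * 56.0
= 21 / 21.85 * 56.0
= 53.82 MPa

53.82


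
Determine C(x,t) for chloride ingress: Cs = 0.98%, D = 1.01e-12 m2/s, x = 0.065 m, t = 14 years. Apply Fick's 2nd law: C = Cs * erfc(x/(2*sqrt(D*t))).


t_seconds = 14 * 365.25 * 24 * 3600 = 441806400.0 s
arg = 0.065 / (2 * sqrt(1.01e-12 * 441806400.0))
= 1.5385
erfc(1.5385) = 0.0296
C = 0.98 * 0.0296 = 0.029%

0.029


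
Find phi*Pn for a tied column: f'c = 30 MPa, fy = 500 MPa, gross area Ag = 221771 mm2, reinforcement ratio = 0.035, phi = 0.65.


Ast = rho * Ag = 0.035 * 221771 = 7761.985 mm2
phi*Pn = 0.65 * 0.80 * (0.85 * 30 * (221771 - 7761.985) + 500 * 7761.985) / 1000
= 4855.88 kN

4855.88


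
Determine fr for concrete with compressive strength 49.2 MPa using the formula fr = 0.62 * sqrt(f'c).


fr = 0.62 * sqrt(49.2)
= 4.349 MPa

4.349


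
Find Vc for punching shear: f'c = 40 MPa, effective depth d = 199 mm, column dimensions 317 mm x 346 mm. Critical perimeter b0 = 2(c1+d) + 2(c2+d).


b0 = 2*(317 + 199) + 2*(346 + 199) = 2122 mm
Vc = 0.33 * sqrt(40) * 2122 * 199 / 1000
= 881.34 kN

881.34


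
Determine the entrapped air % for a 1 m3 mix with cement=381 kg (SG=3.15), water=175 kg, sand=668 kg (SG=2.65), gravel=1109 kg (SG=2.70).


Vol cement = 381 / (3.15 * 1000) = 0.120952 m3
Vol water = 175 / 1000 = 0.175 m3
Vol sand = 668 / (2.65 * 1000) = 0.252075 m3
Vol gravel = 1109 / (2.70 * 1000) = 0.410741 m3
Total solid + water volume = 0.958769 m3
Air = (1 - 0.958769) * 100 = 4.12%

4.12


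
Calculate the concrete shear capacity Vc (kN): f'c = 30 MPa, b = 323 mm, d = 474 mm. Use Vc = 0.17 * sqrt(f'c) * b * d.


Vc = 0.17 * sqrt(30) * 323 * 474 / 1000
= 142.56 kN

142.56


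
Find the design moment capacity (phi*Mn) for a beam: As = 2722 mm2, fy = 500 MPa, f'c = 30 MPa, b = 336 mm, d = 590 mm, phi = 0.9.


a = As * fy / (0.85 * f'c * b)
= 2722 * 500 / (0.85 * 30 * 336)
= 158.8469 mm
Mn = As * fy * (d - a/2) / 10^6
= 694.8947 kN-m
phi*Mn = 0.9 * 694.8947 = 625.41 kN-m

625.41


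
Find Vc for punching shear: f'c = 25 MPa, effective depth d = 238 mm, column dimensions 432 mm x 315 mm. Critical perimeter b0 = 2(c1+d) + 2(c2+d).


b0 = 2*(432 + 238) + 2*(315 + 238) = 2446 mm
Vc = 0.33 * sqrt(25) * 2446 * 238 / 1000
= 960.54 kN

960.54


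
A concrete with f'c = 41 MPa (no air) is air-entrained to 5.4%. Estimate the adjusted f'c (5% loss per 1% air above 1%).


Strength loss = (5.4 - 1) * 5 = 22.0%
f'c = 41 * (1 - 22.0/100)
= 31.98 MPa

31.98


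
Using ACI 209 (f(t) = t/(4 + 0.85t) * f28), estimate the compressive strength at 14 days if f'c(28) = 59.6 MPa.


f(14) = 14 / (4 + 0.85 * 14) * 59.6
= 14 / 15.9 * 59.6
= 52.48 MPa

52.48


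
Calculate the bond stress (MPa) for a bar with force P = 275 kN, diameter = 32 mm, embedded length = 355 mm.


u = P / (pi * db * ld)
= 275 * 1000 / (pi * 32 * 355)
= 7.706 MPa

7.706


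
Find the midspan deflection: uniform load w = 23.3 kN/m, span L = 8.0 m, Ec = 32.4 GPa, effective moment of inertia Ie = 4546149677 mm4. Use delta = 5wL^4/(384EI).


Convert: L = 8.0 m = 8000 mm, Ec = 32.4 GPa = 32400 MPa
delta = 5 * 23.3 * 8000^4 / (384 * 32400 * 4546149677)
= 8.44 mm

8.44


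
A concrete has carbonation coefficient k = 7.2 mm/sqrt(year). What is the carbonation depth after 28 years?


depth = k * sqrt(t)
= 7.2 * sqrt(28)
= 38.1 mm

38.1


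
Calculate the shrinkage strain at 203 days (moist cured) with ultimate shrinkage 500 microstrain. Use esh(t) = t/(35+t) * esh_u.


esh(203) = 203 / (35 + 203) * 500
= 203 / 238 * 500
= 426.5 microstrain

426.5


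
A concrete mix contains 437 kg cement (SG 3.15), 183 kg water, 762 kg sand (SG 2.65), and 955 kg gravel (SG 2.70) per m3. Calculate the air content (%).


Vol cement = 437 / (3.15 * 1000) = 0.13873 m3
Vol water = 183 / 1000 = 0.183 m3
Vol sand = 762 / (2.65 * 1000) = 0.287547 m3
Vol gravel = 955 / (2.70 * 1000) = 0.353704 m3
Total solid + water volume = 0.962981 m3
Air = (1 - 0.962981) * 100 = 3.7%

3.7


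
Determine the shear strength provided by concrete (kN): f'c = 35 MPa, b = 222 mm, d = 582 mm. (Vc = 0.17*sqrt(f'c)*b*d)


Vc = 0.17 * sqrt(35) * 222 * 582 / 1000
= 129.94 kN

129.94


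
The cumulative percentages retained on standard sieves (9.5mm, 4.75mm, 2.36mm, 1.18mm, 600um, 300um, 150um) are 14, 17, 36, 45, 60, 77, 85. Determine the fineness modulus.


FM = sum(cumulative % retained) / 100
= 334 / 100
= 3.34

3.34


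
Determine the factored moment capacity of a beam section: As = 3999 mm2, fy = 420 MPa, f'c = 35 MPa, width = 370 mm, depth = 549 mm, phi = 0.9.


a = As * fy / (0.85 * f'c * b)
= 3999 * 420 / (0.85 * 35 * 370)
= 152.5851 mm
Mn = As * fy * (d - a/2) / 10^6
= 793.95 kN-m
phi*Mn = 0.9 * 793.95 = 714.56 kN-m

714.56


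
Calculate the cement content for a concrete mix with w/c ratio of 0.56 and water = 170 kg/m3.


Cement = water / (w/c)
= 170 / 0.56
= 303.6 kg/m3

303.6


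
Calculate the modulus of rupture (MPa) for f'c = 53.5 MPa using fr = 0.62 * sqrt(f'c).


fr = 0.62 * sqrt(53.5)
= 4.535 MPa

4.535


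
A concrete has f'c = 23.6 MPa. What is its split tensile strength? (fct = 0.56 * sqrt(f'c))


fct = 0.56 * sqrt(23.6)
= 0.56 * 4.858
= 2.72 MPa

2.72


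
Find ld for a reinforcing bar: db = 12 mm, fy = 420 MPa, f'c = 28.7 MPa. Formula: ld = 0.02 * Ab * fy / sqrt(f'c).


Ab = pi * 12^2 / 4 = 113.097 mm2
ld = 0.02 * 113.097 * 420 / sqrt(28.7)
= 177.3 mm

177.3


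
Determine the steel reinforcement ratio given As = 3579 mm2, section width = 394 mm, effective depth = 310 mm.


rho = As / (b * d)
= 3579 / (394 * 310)
= 0.0293

0.0293


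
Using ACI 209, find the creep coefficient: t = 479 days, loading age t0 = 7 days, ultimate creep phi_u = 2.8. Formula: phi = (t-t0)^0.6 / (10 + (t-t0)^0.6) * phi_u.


dt = 479 - 7 = 472
phi = 472^0.6 / (10 + 472^0.6) * 2.8
= 2.242

2.242


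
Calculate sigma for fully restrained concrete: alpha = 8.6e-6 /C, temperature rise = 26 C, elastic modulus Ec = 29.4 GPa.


sigma = alpha * dT * Ec
= 8.6e-6 * 26 * 29.4 * 1000
= 6.574 MPa

6.574


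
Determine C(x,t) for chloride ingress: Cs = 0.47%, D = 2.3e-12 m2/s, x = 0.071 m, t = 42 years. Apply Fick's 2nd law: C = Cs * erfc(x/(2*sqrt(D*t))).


t_seconds = 42 * 365.25 * 24 * 3600 = 1325419200.0 s
arg = 0.071 / (2 * sqrt(2.3e-12 * 1325419200.0))
= 0.643
erfc(0.643) = 0.3632
C = 0.47 * 0.3632 = 0.1707%

0.1707


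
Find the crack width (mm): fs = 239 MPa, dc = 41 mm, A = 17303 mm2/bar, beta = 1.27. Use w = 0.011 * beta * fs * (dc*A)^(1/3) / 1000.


w = 0.011 * beta * fs * (dc * A)^(1/3) / 1000
= 0.011 * 1.27 * 239 * (41 * 17303)^(1/3) / 1000
= 0.298 mm

0.298


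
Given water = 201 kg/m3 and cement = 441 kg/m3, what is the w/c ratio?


w/c = water / cement
w/c = 201 / 441 = 0.456

0.456


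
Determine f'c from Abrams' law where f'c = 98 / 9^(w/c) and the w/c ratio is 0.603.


f'c = 98 / 9^0.603
= 98 / 3.762
= 26.05 MPa

26.05


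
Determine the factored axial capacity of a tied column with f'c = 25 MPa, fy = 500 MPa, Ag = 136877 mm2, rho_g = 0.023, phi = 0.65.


Ast = rho * Ag = 0.023 * 136877 = 3148.171 mm2
phi*Pn = 0.65 * 0.80 * (0.85 * 25 * (136877 - 3148.171) + 500 * 3148.171) / 1000
= 2296.23 kN

2296.23


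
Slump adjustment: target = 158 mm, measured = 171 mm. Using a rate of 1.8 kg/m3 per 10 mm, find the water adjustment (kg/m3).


Difference = 158 - 171 = -13 mm
Water adjustment = -13 * 1.8 / 10 = -2.3 kg/m3

-2.3


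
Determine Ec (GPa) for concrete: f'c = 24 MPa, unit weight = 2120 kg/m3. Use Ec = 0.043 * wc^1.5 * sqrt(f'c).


Ec = 0.043 * 2120^1.5 * sqrt(24) / 1000
= 20.56 GPa

20.56


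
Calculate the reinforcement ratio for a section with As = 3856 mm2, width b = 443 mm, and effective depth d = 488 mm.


rho = As / (b * d)
= 3856 / (443 * 488)
= 0.0178

0.0178


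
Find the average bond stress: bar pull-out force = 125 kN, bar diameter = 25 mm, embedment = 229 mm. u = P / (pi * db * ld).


u = P / (pi * db * ld)
= 125 * 1000 / (pi * 25 * 229)
= 6.95 MPa

6.95


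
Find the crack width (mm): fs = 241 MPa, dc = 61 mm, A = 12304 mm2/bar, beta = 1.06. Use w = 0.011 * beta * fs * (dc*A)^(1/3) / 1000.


w = 0.011 * beta * fs * (dc * A)^(1/3) / 1000
= 0.011 * 1.06 * 241 * (61 * 12304)^(1/3) / 1000
= 0.255 mm

0.255


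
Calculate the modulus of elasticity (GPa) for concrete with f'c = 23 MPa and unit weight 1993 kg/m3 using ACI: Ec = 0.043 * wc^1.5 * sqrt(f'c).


Ec = 0.043 * 1993^1.5 * sqrt(23) / 1000
= 18.35 GPa

18.35


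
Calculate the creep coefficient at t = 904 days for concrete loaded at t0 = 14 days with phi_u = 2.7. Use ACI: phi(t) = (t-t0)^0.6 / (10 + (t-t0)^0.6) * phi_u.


dt = 904 - 14 = 890
phi = 890^0.6 / (10 + 890^0.6) * 2.7
= 2.308

2.308


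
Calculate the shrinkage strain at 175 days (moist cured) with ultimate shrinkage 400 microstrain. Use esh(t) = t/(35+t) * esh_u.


esh(175) = 175 / (35 + 175) * 400
= 175 / 210 * 400
= 333.3 microstrain

333.3


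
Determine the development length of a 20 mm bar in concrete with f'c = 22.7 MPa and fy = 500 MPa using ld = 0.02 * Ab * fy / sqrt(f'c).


Ab = pi * 20^2 / 4 = 314.159 mm2
ld = 0.02 * 314.159 * 500 / sqrt(22.7)
= 659.4 mm

659.4


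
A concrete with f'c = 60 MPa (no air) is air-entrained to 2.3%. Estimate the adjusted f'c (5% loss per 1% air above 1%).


Strength loss = (2.3 - 1) * 5 = 6.5%
f'c = 60 * (1 - 6.5/100)
= 56.1 MPa

56.1


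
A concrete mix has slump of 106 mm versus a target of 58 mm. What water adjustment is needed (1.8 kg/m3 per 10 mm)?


Difference = 58 - 106 = -48 mm
Water adjustment = -48 * 1.8 / 10 = -8.6 kg/m3

-8.6


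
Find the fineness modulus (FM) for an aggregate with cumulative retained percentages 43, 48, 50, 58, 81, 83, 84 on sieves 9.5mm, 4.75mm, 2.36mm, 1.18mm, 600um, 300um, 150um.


FM = sum(cumulative % retained) / 100
= 447 / 100
= 4.47

4.47


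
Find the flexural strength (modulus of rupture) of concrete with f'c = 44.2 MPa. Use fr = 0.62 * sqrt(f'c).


fr = 0.62 * sqrt(44.2)
= 4.122 MPa

4.122


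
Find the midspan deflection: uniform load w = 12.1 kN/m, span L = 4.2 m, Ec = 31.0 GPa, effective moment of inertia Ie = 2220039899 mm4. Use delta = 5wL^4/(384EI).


Convert: L = 4.2 m = 4200 mm, Ec = 31.0 GPa = 31000 MPa
delta = 5 * 12.1 * 4200^4 / (384 * 31000 * 2220039899)
= 0.71 mm

0.71


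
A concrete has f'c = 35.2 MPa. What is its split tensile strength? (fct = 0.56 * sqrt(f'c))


fct = 0.56 * sqrt(35.2)
= 0.56 * 5.933
= 3.322 MPa

3.322


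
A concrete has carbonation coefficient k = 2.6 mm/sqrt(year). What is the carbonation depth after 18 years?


depth = k * sqrt(t)
= 2.6 * sqrt(18)
= 11.03 mm

11.03


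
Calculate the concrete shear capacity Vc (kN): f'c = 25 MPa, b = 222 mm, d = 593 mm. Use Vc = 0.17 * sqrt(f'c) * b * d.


Vc = 0.17 * sqrt(25) * 222 * 593 / 1000
= 111.9 kN

111.9


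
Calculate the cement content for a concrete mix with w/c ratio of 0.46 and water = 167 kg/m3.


Cement = water / (w/c)
= 167 / 0.46
= 363.0 kg/m3

363.0


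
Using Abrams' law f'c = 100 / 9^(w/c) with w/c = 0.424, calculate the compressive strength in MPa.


f'c = 100 / 9^0.424
= 100 / 2.539
= 39.39 MPa

39.39


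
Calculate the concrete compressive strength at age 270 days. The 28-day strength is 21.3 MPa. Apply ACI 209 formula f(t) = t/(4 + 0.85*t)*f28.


f(270) = 270 / (4 + 0.85 * 270) * 21.3
= 270 / 233.5 * 21.3
= 24.63 MPa

24.63


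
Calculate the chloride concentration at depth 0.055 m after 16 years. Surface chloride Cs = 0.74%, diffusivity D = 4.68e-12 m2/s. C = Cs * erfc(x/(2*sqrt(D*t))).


t_seconds = 16 * 365.25 * 24 * 3600 = 504921600.0 s
arg = 0.055 / (2 * sqrt(4.68e-12 * 504921600.0))
= 0.5657
erfc(0.5657) = 0.4237
C = 0.74 * 0.4237 = 0.3135%

0.3135


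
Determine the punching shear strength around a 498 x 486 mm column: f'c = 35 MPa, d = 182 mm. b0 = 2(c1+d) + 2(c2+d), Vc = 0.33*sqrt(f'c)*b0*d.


b0 = 2*(498 + 182) + 2*(486 + 182) = 2696 mm
Vc = 0.33 * sqrt(35) * 2696 * 182 / 1000
= 957.94 kN

957.94


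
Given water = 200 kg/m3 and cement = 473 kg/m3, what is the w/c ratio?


w/c = water / cement
w/c = 200 / 473 = 0.423

0.423


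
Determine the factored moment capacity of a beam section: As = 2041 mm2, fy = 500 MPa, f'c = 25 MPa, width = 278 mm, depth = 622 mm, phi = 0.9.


a = As * fy / (0.85 * f'c * b)
= 2041 * 500 / (0.85 * 25 * 278)
= 172.7465 mm
Mn = As * fy * (d - a/2) / 10^6
= 546.6071 kN-m
phi*Mn = 0.9 * 546.6071 = 491.95 kN-m

491.95


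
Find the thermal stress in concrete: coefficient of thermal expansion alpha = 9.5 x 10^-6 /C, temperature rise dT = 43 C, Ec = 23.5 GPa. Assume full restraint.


sigma = alpha * dT * Ec
= 9.5e-6 * 43 * 23.5 * 1000
= 9.6 MPa

9.6


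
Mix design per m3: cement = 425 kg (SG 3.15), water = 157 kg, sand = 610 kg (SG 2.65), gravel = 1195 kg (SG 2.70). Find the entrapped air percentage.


Vol cement = 425 / (3.15 * 1000) = 0.134921 m3
Vol water = 157 / 1000 = 0.157 m3
Vol sand = 610 / (2.65 * 1000) = 0.230189 m3
Vol gravel = 1195 / (2.70 * 1000) = 0.442593 m3
Total solid + water volume = 0.964702 m3
Air = (1 - 0.964702) * 100 = 3.53%

3.53


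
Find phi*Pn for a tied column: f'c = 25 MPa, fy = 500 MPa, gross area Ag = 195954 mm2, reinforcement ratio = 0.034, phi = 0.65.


Ast = rho * Ag = 0.034 * 195954 = 6662.436 mm2
phi*Pn = 0.65 * 0.80 * (0.85 * 25 * (195954 - 6662.436) + 500 * 6662.436) / 1000
= 3823.91 kN

3823.91


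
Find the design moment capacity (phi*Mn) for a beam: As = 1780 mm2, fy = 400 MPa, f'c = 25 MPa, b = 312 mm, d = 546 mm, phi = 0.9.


a = As * fy / (0.85 * f'c * b)
= 1780 * 400 / (0.85 * 25 * 312)
= 107.3906 mm
Mn = As * fy * (d - a/2) / 10^6
= 350.5209 kN-m
phi*Mn = 0.9 * 350.5209 = 315.47 kN-m

315.47


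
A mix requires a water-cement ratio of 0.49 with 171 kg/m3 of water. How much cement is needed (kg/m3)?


Cement = water / (w/c)
= 171 / 0.49
= 349.0 kg/m3

349.0


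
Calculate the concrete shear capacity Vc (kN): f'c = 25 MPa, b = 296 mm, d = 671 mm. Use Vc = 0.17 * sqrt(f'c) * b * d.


Vc = 0.17 * sqrt(25) * 296 * 671 / 1000
= 168.82 kN

168.82


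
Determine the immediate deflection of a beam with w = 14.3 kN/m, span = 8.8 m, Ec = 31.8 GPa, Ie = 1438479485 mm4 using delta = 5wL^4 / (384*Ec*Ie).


Convert: L = 8.8 m = 8800 mm, Ec = 31.8 GPa = 31800 MPa
delta = 5 * 14.3 * 8800^4 / (384 * 31800 * 1438479485)
= 24.41 mm

24.41


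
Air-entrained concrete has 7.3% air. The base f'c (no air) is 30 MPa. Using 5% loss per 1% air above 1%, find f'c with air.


Strength loss = (7.3 - 1) * 5 = 31.5%
f'c = 30 * (1 - 31.5/100)
= 20.55 MPa

20.55


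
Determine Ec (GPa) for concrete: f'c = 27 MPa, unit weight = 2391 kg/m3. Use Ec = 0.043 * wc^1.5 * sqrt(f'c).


Ec = 0.043 * 2391^1.5 * sqrt(27) / 1000
= 26.12 GPa

26.12


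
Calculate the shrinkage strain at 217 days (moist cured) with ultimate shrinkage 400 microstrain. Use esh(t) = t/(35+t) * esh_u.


esh(217) = 217 / (35 + 217) * 400
= 217 / 252 * 400
= 344.4 microstrain

344.4


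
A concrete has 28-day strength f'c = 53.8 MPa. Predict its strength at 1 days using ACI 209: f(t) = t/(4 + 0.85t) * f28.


f(1) = 1 / (4 + 0.85 * 1) * 53.8
= 1 / 4.85 * 53.8
= 11.09 MPa

11.09


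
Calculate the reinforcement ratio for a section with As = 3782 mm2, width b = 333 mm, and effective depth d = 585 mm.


rho = As / (b * d)
= 3782 / (333 * 585)
= 0.0194

0.0194


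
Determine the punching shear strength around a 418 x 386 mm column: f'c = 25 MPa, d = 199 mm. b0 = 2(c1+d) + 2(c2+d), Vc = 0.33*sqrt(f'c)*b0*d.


b0 = 2*(418 + 199) + 2*(386 + 199) = 2404 mm
Vc = 0.33 * sqrt(25) * 2404 * 199 / 1000
= 789.35 kN

789.35


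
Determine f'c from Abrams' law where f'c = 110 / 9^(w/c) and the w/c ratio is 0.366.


f'c = 110 / 9^0.366
= 110 / 2.235
= 49.22 MPa

49.22


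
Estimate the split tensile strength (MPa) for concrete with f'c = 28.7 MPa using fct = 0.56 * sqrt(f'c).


fct = 0.56 * sqrt(28.7)
= 0.56 * 5.357
= 3.0 MPa

3.0


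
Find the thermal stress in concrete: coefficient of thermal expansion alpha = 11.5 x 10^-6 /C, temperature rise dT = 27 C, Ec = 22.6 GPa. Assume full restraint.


sigma = alpha * dT * Ec
= 11.5e-6 * 27 * 22.6 * 1000
= 7.017 MPa

7.017


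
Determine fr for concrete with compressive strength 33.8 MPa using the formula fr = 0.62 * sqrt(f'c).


fr = 0.62 * sqrt(33.8)
= 3.605 MPa

3.605


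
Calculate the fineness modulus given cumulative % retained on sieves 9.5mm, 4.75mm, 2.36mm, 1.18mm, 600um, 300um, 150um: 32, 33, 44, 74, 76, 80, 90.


FM = sum(cumulative % retained) / 100
= 429 / 100
= 4.29

4.29


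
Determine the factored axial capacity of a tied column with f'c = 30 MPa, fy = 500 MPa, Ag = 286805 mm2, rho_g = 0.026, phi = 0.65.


Ast = rho * Ag = 0.026 * 286805 = 7456.93 mm2
phi*Pn = 0.65 * 0.80 * (0.85 * 30 * (286805 - 7456.93) + 500 * 7456.93) / 1000
= 5642.96 kN

5642.96


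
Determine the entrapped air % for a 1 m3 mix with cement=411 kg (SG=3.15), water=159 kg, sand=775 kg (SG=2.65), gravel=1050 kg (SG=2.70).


Vol cement = 411 / (3.15 * 1000) = 0.130476 m3
Vol water = 159 / 1000 = 0.159 m3
Vol sand = 775 / (2.65 * 1000) = 0.292453 m3
Vol gravel = 1050 / (2.70 * 1000) = 0.388889 m3
Total solid + water volume = 0.970818 m3
Air = (1 - 0.970818) * 100 = 2.92%

2.92


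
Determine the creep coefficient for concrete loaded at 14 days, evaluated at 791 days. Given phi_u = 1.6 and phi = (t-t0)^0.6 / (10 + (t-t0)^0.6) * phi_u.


dt = 791 - 14 = 777
phi = 777^0.6 / (10 + 777^0.6) * 1.6
= 1.351

1.351


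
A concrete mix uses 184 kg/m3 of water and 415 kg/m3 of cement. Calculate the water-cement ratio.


w/c = water / cement
w/c = 184 / 415 = 0.443

0.443


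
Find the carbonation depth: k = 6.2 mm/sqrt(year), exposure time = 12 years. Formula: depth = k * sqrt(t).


depth = k * sqrt(t)
= 6.2 * sqrt(12)
= 21.48 mm

21.48


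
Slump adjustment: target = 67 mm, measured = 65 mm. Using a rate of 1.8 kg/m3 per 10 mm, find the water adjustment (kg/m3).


Difference = 67 - 65 = 2 mm
Water adjustment = 2 * 1.8 / 10 = 0.4 kg/m3

0.4


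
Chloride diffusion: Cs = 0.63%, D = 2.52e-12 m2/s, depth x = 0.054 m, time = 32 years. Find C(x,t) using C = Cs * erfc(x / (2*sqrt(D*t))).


t_seconds = 32 * 365.25 * 24 * 3600 = 1009843200.0 s
arg = 0.054 / (2 * sqrt(2.52e-12 * 1009843200.0))
= 0.5352
erfc(0.5352) = 0.4491
C = 0.63 * 0.4491 = 0.2829%

0.2829


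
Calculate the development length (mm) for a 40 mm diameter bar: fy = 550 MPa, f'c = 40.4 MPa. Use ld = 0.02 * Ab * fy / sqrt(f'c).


Ab = pi * 40^2 / 4 = 1256.637 mm2
ld = 0.02 * 1256.637 * 550 / sqrt(40.4)
= 2174.8 mm

2174.8


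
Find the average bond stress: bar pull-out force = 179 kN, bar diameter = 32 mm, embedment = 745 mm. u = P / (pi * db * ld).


u = P / (pi * db * ld)
= 179 * 1000 / (pi * 32 * 745)
= 2.39 MPa

2.39


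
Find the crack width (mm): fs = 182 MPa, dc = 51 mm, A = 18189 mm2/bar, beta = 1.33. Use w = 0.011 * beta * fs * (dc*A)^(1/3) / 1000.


w = 0.011 * beta * fs * (dc * A)^(1/3) / 1000
= 0.011 * 1.33 * 182 * (51 * 18189)^(1/3) / 1000
= 0.26 mm

0.26


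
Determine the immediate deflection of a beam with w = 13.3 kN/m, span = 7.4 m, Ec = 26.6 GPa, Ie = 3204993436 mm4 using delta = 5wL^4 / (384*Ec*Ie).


Convert: L = 7.4 m = 7400 mm, Ec = 26.6 GPa = 26600 MPa
delta = 5 * 13.3 * 7400^4 / (384 * 26600 * 3204993436)
= 6.09 mm

6.09


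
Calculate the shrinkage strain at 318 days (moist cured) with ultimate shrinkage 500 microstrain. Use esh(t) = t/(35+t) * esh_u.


esh(318) = 318 / (35 + 318) * 500
= 318 / 353 * 500
= 450.4 microstrain

450.4


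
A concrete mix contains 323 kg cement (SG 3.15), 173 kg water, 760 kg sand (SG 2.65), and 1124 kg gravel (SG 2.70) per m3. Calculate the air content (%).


Vol cement = 323 / (3.15 * 1000) = 0.10254 m3
Vol water = 173 / 1000 = 0.173 m3
Vol sand = 760 / (2.65 * 1000) = 0.286792 m3
Vol gravel = 1124 / (2.70 * 1000) = 0.416296 m3
Total solid + water volume = 0.978628 m3
Air = (1 - 0.978628) * 100 = 2.14%

2.14


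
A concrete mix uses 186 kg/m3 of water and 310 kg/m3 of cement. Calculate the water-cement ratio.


w/c = water / cement
w/c = 186 / 310 = 0.6

0.6


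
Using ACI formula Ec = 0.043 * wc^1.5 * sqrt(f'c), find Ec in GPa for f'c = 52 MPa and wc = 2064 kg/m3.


Ec = 0.043 * 2064^1.5 * sqrt(52) / 1000
= 29.08 GPa

29.08


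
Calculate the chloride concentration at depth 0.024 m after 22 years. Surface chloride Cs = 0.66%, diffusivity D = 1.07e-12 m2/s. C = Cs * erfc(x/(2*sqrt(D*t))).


t_seconds = 22 * 365.25 * 24 * 3600 = 694267200.0 s
arg = 0.024 / (2 * sqrt(1.07e-12 * 694267200.0))
= 0.4403
erfc(0.4403) = 0.5335
C = 0.66 * 0.5335 = 0.3521%

0.3521


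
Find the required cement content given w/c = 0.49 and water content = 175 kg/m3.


Cement = water / (w/c)
= 175 / 0.49
= 357.1 kg/m3

357.1


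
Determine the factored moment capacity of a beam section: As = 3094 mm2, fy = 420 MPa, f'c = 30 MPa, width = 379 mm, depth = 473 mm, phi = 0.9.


a = As * fy / (0.85 * f'c * b)
= 3094 * 420 / (0.85 * 30 * 379)
= 134.4591 mm
Mn = As * fy * (d - a/2) / 10^6
= 527.2906 kN-m
phi*Mn = 0.9 * 527.2906 = 474.56 kN-m

474.56


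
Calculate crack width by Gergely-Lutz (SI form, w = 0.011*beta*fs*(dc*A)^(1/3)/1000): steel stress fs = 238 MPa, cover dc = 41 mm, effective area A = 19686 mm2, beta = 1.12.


w = 0.011 * beta * fs * (dc * A)^(1/3) / 1000
= 0.011 * 1.12 * 238 * (41 * 19686)^(1/3) / 1000
= 0.273 mm

0.273


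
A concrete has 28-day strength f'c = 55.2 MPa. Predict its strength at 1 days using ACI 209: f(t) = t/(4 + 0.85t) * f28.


f(1) = 1 / (4 + 0.85 * 1) * 55.2
= 1 / 4.85 * 55.2
= 11.38 MPa

11.38


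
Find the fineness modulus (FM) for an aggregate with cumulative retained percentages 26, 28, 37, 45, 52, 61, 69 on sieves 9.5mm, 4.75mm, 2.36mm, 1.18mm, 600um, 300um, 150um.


FM = sum(cumulative % retained) / 100
= 318 / 100
= 3.18

3.18


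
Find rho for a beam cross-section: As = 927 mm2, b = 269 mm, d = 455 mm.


rho = As / (b * d)
= 927 / (269 * 455)
= 0.0076

0.0076


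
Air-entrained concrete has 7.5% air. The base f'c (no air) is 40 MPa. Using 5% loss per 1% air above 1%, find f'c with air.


Strength loss = (7.5 - 1) * 5 = 32.5%
f'c = 40 * (1 - 32.5/100)
= 27.0 MPa

27.0


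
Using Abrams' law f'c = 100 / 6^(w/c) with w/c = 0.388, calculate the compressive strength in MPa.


f'c = 100 / 6^0.388
= 100 / 2.004
= 49.9 MPa

49.9


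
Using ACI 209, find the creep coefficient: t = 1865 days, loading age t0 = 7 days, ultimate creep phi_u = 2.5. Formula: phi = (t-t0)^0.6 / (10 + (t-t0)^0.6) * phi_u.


dt = 1865 - 7 = 1858
phi = 1858^0.6 / (10 + 1858^0.6) * 2.5
= 2.254

2.254


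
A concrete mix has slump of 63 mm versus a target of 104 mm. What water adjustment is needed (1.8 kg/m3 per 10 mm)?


Difference = 104 - 63 = 41 mm
Water adjustment = 41 * 1.8 / 10 = 7.4 kg/m3

7.4


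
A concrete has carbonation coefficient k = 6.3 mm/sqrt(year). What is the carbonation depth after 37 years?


depth = k * sqrt(t)
= 6.3 * sqrt(37)
= 38.32 mm

38.32


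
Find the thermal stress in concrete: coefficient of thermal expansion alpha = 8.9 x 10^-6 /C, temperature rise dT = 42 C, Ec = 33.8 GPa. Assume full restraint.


sigma = alpha * dT * Ec
= 8.9e-6 * 42 * 33.8 * 1000
= 12.634 MPa

12.634


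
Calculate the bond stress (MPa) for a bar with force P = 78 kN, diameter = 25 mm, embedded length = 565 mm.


u = P / (pi * db * ld)
= 78 * 1000 / (pi * 25 * 565)
= 1.758 MPa

1.758


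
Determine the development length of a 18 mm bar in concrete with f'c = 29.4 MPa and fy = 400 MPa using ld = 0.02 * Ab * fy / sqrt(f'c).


Ab = pi * 18^2 / 4 = 254.469 mm2
ld = 0.02 * 254.469 * 400 / sqrt(29.4)
= 375.4 mm

375.4


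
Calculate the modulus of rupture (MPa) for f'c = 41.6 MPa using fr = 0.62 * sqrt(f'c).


fr = 0.62 * sqrt(41.6)
= 3.999 MPa

3.999


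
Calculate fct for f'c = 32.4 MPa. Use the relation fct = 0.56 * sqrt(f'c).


fct = 0.56 * sqrt(32.4)
= 0.56 * 5.692
= 3.188 MPa

3.188


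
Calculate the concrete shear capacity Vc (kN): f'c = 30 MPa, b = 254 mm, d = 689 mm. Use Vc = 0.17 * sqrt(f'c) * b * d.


Vc = 0.17 * sqrt(30) * 254 * 689 / 1000
= 162.95 kN

162.95


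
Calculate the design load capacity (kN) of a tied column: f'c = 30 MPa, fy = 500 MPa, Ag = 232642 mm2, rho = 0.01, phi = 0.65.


Ast = rho * Ag = 0.01 * 232642 = 2326.42 mm2
phi*Pn = 0.65 * 0.80 * (0.85 * 30 * (232642 - 2326.42) + 500 * 2326.42) / 1000
= 3658.85 kN

3658.85


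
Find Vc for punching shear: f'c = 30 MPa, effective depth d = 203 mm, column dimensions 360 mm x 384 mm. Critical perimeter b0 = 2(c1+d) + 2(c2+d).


b0 = 2*(360 + 203) + 2*(384 + 203) = 2300 mm
Vc = 0.33 * sqrt(30) * 2300 * 203 / 1000
= 843.91 kN

843.91


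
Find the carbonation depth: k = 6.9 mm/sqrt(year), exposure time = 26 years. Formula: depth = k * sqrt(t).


depth = k * sqrt(t)
= 6.9 * sqrt(26)
= 35.18 mm

35.18


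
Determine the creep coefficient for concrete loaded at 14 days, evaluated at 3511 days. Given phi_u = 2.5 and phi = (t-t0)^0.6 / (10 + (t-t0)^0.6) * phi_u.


dt = 3511 - 14 = 3497
phi = 3497^0.6 / (10 + 3497^0.6) * 2.5
= 2.326

2.326


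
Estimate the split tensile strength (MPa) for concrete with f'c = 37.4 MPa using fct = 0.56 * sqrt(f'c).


fct = 0.56 * sqrt(37.4)
= 0.56 * 6.116
= 3.425 MPa

3.425


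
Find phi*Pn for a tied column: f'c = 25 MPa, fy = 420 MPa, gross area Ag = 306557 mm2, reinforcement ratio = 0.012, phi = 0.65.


Ast = rho * Ag = 0.012 * 306557 = 3678.684 mm2
phi*Pn = 0.65 * 0.80 * (0.85 * 25 * (306557 - 3678.684) + 420 * 3678.684) / 1000
= 4150.23 kN

4150.23


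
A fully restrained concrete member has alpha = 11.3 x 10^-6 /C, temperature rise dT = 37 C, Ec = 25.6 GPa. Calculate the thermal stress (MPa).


sigma = alpha * dT * Ec
= 11.3e-6 * 37 * 25.6 * 1000
= 10.703 MPa

10.703


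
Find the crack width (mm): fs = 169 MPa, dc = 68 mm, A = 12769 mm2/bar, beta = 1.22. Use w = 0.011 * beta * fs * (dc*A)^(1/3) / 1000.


w = 0.011 * beta * fs * (dc * A)^(1/3) / 1000
= 0.011 * 1.22 * 169 * (68 * 12769)^(1/3) / 1000
= 0.216 mm

0.216


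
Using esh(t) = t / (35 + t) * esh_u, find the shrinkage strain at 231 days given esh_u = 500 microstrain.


esh(231) = 231 / (35 + 231) * 500
= 231 / 266 * 500
= 434.2 microstrain

434.2


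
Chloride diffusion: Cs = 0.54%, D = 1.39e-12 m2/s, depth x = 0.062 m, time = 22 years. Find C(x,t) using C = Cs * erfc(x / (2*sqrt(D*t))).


t_seconds = 22 * 365.25 * 24 * 3600 = 694267200.0 s
arg = 0.062 / (2 * sqrt(1.39e-12 * 694267200.0))
= 0.9979
erfc(0.9979) = 0.1582
C = 0.54 * 0.1582 = 0.0854%

0.0854


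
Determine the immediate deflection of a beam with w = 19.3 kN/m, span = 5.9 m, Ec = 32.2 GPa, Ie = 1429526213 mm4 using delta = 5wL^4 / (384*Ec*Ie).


Convert: L = 5.9 m = 5900 mm, Ec = 32.2 GPa = 32200 MPa
delta = 5 * 19.3 * 5900^4 / (384 * 32200 * 1429526213)
= 6.62 mm

6.62


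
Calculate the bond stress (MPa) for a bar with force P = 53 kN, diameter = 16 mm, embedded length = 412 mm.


u = P / (pi * db * ld)
= 53 * 1000 / (pi * 16 * 412)
= 2.559 MPa

2.559


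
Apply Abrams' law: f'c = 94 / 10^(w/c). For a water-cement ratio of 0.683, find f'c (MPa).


f'c = 94 / 10^0.683
= 94 / 4.819
= 19.5 MPa

19.5


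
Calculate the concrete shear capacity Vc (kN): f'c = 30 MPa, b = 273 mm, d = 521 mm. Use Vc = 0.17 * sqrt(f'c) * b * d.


Vc = 0.17 * sqrt(30) * 273 * 521 / 1000
= 132.44 kN

132.44


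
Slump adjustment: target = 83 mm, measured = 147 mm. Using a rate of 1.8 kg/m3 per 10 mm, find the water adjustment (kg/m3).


Difference = 83 - 147 = -64 mm
Water adjustment = -64 * 1.8 / 10 = -11.5 kg/m3

-11.5


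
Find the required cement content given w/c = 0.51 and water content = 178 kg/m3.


Cement = water / (w/c)
= 178 / 0.51
= 349.0 kg/m3

349.0


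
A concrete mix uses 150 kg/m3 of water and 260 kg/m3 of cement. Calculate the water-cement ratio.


w/c = water / cement
w/c = 150 / 260 = 0.577

0.577


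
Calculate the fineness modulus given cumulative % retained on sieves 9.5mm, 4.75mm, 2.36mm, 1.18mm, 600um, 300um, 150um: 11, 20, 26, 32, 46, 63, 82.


FM = sum(cumulative % retained) / 100
= 280 / 100
= 2.8

2.8


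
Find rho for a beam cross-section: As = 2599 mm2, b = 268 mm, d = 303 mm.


rho = As / (b * d)
= 2599 / (268 * 303)
= 0.032

0.032


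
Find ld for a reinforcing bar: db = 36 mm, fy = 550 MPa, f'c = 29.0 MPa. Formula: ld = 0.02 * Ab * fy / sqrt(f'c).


Ab = pi * 36^2 / 4 = 1017.876 mm2
ld = 0.02 * 1017.876 * 550 / sqrt(29.0)
= 2079.2 mm

2079.2


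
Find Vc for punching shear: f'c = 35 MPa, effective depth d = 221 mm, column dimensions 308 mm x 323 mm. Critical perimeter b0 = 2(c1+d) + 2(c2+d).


b0 = 2*(308 + 221) + 2*(323 + 221) = 2146 mm
Vc = 0.33 * sqrt(35) * 2146 * 221 / 1000
= 925.91 kN

925.91


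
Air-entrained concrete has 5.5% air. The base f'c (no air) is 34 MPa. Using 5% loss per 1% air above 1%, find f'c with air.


Strength loss = (5.5 - 1) * 5 = 22.5%
f'c = 34 * (1 - 22.5/100)
= 26.35 MPa

26.35


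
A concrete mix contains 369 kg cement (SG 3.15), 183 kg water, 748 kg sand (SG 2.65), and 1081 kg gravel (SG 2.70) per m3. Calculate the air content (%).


Vol cement = 369 / (3.15 * 1000) = 0.117143 m3
Vol water = 183 / 1000 = 0.183 m3
Vol sand = 748 / (2.65 * 1000) = 0.282264 m3
Vol gravel = 1081 / (2.70 * 1000) = 0.40037 m3
Total solid + water volume = 0.982777 m3
Air = (1 - 0.982777) * 100 = 1.72%

1.72


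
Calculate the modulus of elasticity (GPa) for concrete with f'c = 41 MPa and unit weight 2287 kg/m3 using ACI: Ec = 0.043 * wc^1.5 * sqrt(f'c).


Ec = 0.043 * 2287^1.5 * sqrt(41) / 1000
= 30.11 GPa

30.11


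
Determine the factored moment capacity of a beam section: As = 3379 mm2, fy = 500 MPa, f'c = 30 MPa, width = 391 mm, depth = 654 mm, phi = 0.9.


a = As * fy / (0.85 * f'c * b)
= 3379 * 500 / (0.85 * 30 * 391)
= 169.4499 mm
Mn = As * fy * (d - a/2) / 10^6
= 961.7902 kN-m
phi*Mn = 0.9 * 961.7902 = 865.61 kN-m

865.61


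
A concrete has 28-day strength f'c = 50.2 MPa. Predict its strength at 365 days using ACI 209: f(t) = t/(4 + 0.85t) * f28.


f(365) = 365 / (4 + 0.85 * 365) * 50.2
= 365 / 314.25 * 50.2
= 58.31 MPa

58.31


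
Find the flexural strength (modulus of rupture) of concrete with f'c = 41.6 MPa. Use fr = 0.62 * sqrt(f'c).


fr = 0.62 * sqrt(41.6)
= 3.999 MPa

3.999


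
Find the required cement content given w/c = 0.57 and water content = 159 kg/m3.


Cement = water / (w/c)
= 159 / 0.57
= 278.9 kg/m3

278.9


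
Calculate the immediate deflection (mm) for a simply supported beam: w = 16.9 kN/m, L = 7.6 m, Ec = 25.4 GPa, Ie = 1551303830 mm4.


Convert: L = 7.6 m = 7600 mm, Ec = 25.4 GPa = 25400 MPa
delta = 5 * 16.9 * 7600^4 / (384 * 25400 * 1551303830)
= 18.63 mm

18.63


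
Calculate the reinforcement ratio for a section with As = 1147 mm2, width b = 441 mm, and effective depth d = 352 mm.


rho = As / (b * d)
= 1147 / (441 * 352)
= 0.0074

0.0074


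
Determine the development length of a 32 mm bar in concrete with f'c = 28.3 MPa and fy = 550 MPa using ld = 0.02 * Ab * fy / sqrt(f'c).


Ab = pi * 32^2 / 4 = 804.248 mm2
ld = 0.02 * 804.248 * 550 / sqrt(28.3)
= 1663.0 mm

1663.0


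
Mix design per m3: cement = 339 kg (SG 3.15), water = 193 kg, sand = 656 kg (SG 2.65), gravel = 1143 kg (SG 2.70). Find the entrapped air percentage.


Vol cement = 339 / (3.15 * 1000) = 0.107619 m3
Vol water = 193 / 1000 = 0.193 m3
Vol sand = 656 / (2.65 * 1000) = 0.247547 m3
Vol gravel = 1143 / (2.70 * 1000) = 0.423333 m3
Total solid + water volume = 0.9715 m3
Air = (1 - 0.9715) * 100 = 2.85%

2.85


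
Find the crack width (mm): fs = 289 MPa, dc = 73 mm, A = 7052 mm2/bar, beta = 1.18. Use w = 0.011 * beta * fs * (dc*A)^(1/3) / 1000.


w = 0.011 * beta * fs * (dc * A)^(1/3) / 1000
= 0.011 * 1.18 * 289 * (73 * 7052)^(1/3) / 1000
= 0.301 mm

0.301


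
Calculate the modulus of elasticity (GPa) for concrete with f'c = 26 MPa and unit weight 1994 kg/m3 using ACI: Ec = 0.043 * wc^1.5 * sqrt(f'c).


Ec = 0.043 * 1994^1.5 * sqrt(26) / 1000
= 19.52 GPa

19.52


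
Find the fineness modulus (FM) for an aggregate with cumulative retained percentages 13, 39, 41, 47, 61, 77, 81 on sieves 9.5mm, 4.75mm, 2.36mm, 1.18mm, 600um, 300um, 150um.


FM = sum(cumulative % retained) / 100
= 359 / 100
= 3.59

3.59


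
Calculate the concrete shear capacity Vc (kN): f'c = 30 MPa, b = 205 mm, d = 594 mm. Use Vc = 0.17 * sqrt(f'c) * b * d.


Vc = 0.17 * sqrt(30) * 205 * 594 / 1000
= 113.38 kN

113.38


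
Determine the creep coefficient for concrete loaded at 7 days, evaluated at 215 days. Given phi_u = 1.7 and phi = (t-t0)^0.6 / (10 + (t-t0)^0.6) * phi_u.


dt = 215 - 7 = 208
phi = 208^0.6 / (10 + 208^0.6) * 1.7
= 1.209

1.209


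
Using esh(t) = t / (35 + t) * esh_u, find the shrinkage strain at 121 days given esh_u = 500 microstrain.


esh(121) = 121 / (35 + 121) * 500
= 121 / 156 * 500
= 387.8 microstrain

387.8


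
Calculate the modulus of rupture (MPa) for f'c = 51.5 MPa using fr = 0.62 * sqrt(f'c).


fr = 0.62 * sqrt(51.5)
= 4.449 MPa

4.449


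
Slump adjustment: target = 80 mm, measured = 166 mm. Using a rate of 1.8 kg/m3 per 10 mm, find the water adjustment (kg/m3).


Difference = 80 - 166 = -86 mm
Water adjustment = -86 * 1.8 / 10 = -15.5 kg/m3

-15.5


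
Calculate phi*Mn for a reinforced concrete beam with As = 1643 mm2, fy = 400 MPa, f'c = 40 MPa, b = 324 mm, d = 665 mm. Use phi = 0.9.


a = As * fy / (0.85 * f'c * b)
= 1643 * 400 / (0.85 * 40 * 324)
= 59.6587 mm
Mn = As * fy * (d - a/2) / 10^6
= 417.4342 kN-m
phi*Mn = 0.9 * 417.4342 = 375.69 kN-m

375.69


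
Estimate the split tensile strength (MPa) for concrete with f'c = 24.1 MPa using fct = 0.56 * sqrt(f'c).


fct = 0.56 * sqrt(24.1)
= 0.56 * 4.909
= 2.749 MPa

2.749
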